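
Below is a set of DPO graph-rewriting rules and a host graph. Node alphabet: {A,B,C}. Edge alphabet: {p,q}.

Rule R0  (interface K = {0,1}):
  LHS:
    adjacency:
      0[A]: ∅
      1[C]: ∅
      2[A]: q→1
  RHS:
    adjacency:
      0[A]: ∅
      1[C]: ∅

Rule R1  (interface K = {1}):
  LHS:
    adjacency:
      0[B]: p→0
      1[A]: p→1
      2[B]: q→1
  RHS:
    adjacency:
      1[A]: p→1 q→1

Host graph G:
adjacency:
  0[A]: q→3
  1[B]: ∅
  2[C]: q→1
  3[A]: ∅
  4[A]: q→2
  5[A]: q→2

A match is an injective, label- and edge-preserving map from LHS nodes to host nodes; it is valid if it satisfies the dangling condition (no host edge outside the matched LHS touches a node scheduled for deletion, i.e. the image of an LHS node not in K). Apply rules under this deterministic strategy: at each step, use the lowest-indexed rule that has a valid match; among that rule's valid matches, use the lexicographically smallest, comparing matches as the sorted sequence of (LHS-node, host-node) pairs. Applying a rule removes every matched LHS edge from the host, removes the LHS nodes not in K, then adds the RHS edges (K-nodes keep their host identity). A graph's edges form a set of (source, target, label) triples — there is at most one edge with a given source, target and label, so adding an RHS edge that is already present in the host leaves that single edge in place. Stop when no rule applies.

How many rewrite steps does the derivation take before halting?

Answer: 2

Rewrite trace:
start.  V:6 E:4  edges: 0-q->3 2-q->1 4-q->2 5-q->2
1. fire R0 via {0↦0, 1↦2, 2↦4}  →  V:5 E:3  edges: 0-q->3 2-q->1 5-q->2
2. fire R0 via {0↦0, 1↦2, 2↦5}  →  V:4 E:2  edges: 0-q->3 2-q->1
halt: no rule applies after step 2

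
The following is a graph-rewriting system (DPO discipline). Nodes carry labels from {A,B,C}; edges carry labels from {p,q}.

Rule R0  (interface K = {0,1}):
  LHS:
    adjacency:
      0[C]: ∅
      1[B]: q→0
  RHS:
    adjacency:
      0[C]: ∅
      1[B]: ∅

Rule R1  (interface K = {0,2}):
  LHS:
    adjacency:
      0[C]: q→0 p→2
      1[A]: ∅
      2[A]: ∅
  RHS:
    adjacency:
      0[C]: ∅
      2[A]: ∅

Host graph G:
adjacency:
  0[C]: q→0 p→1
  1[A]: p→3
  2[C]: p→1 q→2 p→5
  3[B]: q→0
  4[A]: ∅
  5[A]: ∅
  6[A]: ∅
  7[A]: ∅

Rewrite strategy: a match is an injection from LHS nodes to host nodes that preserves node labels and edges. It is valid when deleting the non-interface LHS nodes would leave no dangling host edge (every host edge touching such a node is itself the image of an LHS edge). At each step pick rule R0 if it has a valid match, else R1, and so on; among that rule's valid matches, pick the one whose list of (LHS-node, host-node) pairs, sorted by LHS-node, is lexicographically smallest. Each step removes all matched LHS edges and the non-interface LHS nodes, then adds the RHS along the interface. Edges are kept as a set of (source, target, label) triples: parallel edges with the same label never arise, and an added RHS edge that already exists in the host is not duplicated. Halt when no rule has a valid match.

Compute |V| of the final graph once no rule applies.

initial: |V|=8 |E|=7  E = 0-q->0 0-p->1 1-p->3 2-p->1 2-q->2 2-p->5 3-q->0
step 1: apply R0 at {0↦0, 1↦3}  → |V|=8 |E|=6  E = 0-q->0 0-p->1 1-p->3 2-p->1 2-q->2 2-p->5
step 2: apply R1 at {0↦0, 1↦4, 2↦1}  → |V|=7 |E|=4  E = 1-p->3 2-p->1 2-q->2 2-p->5
step 3: apply R1 at {0↦2, 1↦6, 2↦1}  → |V|=6 |E|=2  E = 1-p->3 2-p->5
final graph: no rule applies after step 3
NF nodes: {0:C, 1:A, 2:C, 3:B, 5:A, 7:A}

Answer: 6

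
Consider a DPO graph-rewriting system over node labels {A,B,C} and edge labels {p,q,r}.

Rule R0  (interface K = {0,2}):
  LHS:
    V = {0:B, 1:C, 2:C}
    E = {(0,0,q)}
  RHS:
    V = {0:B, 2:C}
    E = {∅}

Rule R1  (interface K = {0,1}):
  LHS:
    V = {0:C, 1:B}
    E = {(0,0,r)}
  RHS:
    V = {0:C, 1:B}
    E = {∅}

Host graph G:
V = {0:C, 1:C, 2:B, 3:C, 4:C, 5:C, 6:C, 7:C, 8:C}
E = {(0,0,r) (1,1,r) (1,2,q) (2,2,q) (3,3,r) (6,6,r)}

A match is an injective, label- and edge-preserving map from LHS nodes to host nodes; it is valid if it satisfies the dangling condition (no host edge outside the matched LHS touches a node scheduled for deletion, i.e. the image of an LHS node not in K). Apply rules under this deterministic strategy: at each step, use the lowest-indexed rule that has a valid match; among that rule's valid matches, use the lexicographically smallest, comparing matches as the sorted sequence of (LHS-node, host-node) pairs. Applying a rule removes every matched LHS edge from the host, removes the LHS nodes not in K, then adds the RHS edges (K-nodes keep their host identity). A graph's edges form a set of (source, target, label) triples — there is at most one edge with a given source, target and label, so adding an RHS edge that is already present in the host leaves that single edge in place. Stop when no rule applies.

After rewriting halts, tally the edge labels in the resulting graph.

[0] host  ⇒  9 nodes, 6 edges  {0-r->0 1-r->1 1-q->2 2-q->2 3-r->3 6-r->6}
[1] R0 @ {0↦2, 1↦4, 2↦0}  ⇒  8 nodes, 5 edges  {0-r->0 1-r->1 1-q->2 3-r->3 6-r->6}
[2] R1 @ {0↦0, 1↦2}  ⇒  8 nodes, 4 edges  {1-r->1 1-q->2 3-r->3 6-r->6}
[3] R1 @ {0↦1, 1↦2}  ⇒  8 nodes, 3 edges  {1-q->2 3-r->3 6-r->6}
[4] R1 @ {0↦3, 1↦2}  ⇒  8 nodes, 2 edges  {1-q->2 6-r->6}
[5] R1 @ {0↦6, 1↦2}  ⇒  8 nodes, 1 edges  {1-q->2}
halt: no rule applies after step 5
NF edges: [(1, 2, 'q')]

Answer: q:1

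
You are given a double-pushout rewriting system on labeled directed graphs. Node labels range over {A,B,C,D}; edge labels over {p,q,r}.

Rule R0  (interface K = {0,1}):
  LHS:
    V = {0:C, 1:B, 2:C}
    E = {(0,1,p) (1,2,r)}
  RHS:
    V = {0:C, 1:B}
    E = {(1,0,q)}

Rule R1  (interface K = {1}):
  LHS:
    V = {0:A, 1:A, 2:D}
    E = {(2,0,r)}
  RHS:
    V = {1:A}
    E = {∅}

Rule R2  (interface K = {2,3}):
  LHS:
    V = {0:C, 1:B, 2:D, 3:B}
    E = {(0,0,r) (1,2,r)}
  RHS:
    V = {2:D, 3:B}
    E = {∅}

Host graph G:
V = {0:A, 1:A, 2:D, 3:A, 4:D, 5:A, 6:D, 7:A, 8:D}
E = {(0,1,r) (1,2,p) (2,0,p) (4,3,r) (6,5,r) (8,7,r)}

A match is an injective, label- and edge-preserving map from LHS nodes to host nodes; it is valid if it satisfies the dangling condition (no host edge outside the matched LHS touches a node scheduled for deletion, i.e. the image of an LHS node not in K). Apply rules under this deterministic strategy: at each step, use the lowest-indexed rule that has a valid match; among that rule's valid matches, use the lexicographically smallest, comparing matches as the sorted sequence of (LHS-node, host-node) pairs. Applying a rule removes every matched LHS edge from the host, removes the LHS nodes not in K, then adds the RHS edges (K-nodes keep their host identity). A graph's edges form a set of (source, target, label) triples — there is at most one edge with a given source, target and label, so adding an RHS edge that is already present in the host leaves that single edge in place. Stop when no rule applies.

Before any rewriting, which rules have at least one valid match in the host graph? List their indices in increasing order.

R0: no valid match — LHS pattern not found
R1: 12 valid matches — {0↦3, 1↦0, 2↦4}, {0↦3, 1↦1, 2↦4}, {0↦3, 1↦5, 2↦4} (+9 more)
R2: no valid match — LHS pattern not found

Answer: [R1]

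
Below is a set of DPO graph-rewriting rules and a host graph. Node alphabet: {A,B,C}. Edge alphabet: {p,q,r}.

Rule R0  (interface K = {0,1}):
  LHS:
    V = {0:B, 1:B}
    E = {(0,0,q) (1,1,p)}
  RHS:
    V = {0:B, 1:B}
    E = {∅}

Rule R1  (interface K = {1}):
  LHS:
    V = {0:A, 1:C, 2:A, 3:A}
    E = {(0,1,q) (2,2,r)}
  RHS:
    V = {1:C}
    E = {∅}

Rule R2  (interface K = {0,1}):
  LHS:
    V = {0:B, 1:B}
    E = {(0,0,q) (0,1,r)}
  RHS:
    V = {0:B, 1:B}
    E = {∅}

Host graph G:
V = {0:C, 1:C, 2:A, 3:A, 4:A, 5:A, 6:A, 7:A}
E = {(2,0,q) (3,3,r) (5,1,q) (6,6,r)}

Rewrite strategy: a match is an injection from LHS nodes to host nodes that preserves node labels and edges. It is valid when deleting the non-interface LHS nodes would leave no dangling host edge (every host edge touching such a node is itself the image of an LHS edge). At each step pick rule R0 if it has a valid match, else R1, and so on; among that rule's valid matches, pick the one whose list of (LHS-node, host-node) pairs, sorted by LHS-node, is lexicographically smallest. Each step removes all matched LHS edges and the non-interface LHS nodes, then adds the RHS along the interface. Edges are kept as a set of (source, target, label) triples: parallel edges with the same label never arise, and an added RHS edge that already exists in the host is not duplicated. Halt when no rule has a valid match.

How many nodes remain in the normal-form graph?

[0] host  ⇒  8 nodes, 4 edges  {2-q->0 3-r->3 5-q->1 6-r->6}
[1] R1 @ {0↦2, 1↦0, 2↦3, 3↦4}  ⇒  5 nodes, 2 edges  {5-q->1 6-r->6}
[2] R1 @ {0↦5, 1↦1, 2↦6, 3↦7}  ⇒  2 nodes, 0 edges  {∅}
final graph: no rule applies after step 2
NF nodes: {0:C, 1:C}

Answer: 2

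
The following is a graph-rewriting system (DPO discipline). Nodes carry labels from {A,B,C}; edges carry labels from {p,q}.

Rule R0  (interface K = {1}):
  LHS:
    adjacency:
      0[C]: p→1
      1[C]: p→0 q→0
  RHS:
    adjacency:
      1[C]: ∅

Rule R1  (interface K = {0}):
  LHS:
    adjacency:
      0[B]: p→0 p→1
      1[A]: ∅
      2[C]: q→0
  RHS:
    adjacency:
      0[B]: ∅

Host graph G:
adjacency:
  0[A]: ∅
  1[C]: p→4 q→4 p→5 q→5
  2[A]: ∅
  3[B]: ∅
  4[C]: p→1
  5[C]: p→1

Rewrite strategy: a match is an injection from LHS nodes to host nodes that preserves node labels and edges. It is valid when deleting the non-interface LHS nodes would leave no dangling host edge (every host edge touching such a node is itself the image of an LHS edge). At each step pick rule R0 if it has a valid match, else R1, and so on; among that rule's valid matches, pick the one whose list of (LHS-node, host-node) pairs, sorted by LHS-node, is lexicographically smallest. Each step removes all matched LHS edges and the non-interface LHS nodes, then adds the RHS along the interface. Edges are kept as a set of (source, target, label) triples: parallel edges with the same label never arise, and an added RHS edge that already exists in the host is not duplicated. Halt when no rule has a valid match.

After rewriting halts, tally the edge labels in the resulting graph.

[0] host  ⇒  6 nodes, 6 edges  {1-p->4 1-q->4 1-p->5 1-q->5 4-p->1 5-p->1}
[1] R0 @ {0↦4, 1↦1}  ⇒  5 nodes, 3 edges  {1-p->5 1-q->5 5-p->1}
[2] R0 @ {0↦5, 1↦1}  ⇒  4 nodes, 0 edges  {∅}
final graph: no rule applies after step 2
NF edges: []

Answer: (no edges)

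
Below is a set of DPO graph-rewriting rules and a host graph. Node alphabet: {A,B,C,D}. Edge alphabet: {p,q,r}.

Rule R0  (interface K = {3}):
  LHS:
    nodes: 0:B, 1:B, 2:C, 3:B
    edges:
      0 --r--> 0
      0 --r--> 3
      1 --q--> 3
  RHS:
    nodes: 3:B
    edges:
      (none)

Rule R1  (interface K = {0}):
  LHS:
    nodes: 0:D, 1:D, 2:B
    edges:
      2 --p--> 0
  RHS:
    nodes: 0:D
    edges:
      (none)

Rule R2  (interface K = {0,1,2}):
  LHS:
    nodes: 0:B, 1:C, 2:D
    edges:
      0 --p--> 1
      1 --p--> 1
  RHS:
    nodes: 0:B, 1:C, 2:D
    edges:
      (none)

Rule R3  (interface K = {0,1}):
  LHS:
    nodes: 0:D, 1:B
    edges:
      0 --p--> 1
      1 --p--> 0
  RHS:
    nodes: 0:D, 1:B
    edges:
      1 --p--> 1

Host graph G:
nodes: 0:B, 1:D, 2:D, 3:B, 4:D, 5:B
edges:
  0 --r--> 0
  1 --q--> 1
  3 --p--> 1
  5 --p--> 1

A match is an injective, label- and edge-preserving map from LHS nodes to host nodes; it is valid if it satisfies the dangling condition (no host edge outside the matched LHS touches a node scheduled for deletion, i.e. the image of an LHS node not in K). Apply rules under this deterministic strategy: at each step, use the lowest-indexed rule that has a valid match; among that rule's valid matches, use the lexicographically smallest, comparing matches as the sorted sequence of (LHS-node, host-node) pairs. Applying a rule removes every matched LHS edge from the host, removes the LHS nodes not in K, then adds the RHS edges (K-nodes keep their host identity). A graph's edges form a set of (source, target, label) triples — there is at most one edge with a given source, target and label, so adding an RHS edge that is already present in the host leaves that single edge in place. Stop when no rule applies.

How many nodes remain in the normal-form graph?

Answer: 2

Rewrite trace:
start.  V:6 E:4  edges: 0-r->0 1-q->1 3-p->1 5-p->1
1. fire R1 via {0↦1, 1↦2, 2↦3}  →  V:4 E:3  edges: 0-r->0 1-q->1 5-p->1
2. fire R1 via {0↦1, 1↦4, 2↦5}  →  V:2 E:2  edges: 0-r->0 1-q->1
normal form: no rule applies after step 2
NF nodes: {0:B, 1:D}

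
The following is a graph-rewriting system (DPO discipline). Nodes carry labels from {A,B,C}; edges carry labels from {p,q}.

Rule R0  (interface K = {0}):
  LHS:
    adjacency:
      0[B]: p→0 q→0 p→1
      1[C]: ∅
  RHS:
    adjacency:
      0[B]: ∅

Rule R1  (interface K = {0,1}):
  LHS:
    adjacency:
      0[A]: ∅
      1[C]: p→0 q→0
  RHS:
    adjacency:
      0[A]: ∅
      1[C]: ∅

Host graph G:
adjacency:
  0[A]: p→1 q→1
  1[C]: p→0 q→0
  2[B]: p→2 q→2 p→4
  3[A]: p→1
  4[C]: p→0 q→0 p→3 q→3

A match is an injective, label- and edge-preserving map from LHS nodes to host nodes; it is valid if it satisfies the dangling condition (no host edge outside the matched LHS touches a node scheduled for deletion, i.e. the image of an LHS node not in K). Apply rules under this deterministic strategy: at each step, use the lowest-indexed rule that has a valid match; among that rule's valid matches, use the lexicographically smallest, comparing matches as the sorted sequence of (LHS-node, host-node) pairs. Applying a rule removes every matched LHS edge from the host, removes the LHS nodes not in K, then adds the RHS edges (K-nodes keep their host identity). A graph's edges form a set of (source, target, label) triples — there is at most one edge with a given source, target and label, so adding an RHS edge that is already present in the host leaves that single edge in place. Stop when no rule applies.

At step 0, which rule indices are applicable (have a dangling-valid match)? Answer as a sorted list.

R0: no valid match — 1 raw match, all fail dangling condition
R1: 3 valid matches — {0↦0, 1↦1}, {0↦0, 1↦4}, {0↦3, 1↦4}

Answer: [R1]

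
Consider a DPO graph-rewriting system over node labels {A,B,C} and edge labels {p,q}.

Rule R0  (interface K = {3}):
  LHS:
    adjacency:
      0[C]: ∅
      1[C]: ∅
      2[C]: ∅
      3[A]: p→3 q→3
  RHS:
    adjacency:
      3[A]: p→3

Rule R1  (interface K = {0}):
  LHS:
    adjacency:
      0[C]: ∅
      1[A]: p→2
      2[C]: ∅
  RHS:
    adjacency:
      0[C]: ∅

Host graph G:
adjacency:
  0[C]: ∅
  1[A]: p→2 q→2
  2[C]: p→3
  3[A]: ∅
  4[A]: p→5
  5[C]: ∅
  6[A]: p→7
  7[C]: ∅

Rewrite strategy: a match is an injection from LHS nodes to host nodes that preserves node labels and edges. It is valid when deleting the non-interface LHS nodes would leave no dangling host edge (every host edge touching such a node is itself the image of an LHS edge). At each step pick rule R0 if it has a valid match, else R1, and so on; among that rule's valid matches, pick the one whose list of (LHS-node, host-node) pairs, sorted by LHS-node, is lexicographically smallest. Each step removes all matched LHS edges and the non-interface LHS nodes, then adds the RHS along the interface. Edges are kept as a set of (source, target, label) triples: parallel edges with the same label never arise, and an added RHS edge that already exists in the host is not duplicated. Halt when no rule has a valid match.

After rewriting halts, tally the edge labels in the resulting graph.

[0] host  ⇒  8 nodes, 5 edges  {1-p->2 1-q->2 2-p->3 4-p->5 6-p->7}
[1] R1 @ {0↦0, 1↦4, 2↦5}  ⇒  6 nodes, 4 edges  {1-p->2 1-q->2 2-p->3 6-p->7}
[2] R1 @ {0↦0, 1↦6, 2↦7}  ⇒  4 nodes, 3 edges  {1-p->2 1-q->2 2-p->3}
final graph: no rule applies after step 2
NF edges: [(1, 2, 'p'), (1, 2, 'q'), (2, 3, 'p')]

Answer: p:2 q:1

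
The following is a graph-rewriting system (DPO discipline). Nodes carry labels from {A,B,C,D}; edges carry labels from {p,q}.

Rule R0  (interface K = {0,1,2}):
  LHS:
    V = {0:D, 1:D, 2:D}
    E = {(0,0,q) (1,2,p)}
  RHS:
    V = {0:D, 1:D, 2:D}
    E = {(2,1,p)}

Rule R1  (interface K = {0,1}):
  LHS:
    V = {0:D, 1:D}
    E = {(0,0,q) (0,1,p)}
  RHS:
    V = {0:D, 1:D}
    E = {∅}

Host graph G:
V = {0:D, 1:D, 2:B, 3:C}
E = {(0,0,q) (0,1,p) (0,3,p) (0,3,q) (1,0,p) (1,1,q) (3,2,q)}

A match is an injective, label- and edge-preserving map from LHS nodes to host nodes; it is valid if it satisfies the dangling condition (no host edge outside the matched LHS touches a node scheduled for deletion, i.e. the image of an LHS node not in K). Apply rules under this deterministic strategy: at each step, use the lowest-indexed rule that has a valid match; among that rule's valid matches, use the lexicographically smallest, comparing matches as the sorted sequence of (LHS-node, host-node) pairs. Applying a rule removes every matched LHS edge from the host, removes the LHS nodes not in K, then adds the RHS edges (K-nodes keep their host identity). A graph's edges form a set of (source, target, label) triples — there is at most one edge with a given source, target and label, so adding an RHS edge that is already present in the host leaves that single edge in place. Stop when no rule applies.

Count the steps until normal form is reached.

[0] host  ⇒  4 nodes, 7 edges  {0-q->0 0-p->1 0-p->3 0-q->3 1-p->0 1-q->1 3-q->2}
[1] R1 @ {0↦0, 1↦1}  ⇒  4 nodes, 5 edges  {0-p->3 0-q->3 1-p->0 1-q->1 3-q->2}
[2] R1 @ {0↦1, 1↦0}  ⇒  4 nodes, 3 edges  {0-p->3 0-q->3 3-q->2}
normal form: no rule applies after step 2

Answer: 2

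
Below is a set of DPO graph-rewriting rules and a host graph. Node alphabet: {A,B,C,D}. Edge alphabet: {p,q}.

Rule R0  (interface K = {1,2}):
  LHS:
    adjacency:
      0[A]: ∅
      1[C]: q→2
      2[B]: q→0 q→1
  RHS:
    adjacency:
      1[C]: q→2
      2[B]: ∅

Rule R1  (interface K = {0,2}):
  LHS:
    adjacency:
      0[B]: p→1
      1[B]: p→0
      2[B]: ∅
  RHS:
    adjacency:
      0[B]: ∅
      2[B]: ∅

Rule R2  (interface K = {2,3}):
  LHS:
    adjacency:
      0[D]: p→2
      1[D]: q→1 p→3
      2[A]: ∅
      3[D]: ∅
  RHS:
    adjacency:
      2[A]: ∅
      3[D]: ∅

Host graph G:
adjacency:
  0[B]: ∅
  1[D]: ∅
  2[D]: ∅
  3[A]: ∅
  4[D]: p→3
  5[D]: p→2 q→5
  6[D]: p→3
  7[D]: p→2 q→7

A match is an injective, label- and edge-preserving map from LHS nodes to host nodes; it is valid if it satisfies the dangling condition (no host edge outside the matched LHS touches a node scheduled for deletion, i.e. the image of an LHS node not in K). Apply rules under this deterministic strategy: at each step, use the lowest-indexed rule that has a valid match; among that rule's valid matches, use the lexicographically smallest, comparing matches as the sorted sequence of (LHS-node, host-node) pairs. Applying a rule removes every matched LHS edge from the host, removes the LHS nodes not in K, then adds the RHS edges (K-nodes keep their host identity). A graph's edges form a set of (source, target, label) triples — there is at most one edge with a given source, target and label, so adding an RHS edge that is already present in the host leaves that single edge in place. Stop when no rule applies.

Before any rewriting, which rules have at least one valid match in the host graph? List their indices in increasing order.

Answer: [R2]

Rewrite trace:
R0: no valid match — LHS pattern not found
R1: no valid match — LHS pattern not found
R2: 4 valid matches — {0↦4, 1↦5, 2↦3, 3↦2}, {0↦4, 1↦7, 2↦3, 3↦2}, {0↦6, 1↦5, 2↦3, 3↦2} (+1 more)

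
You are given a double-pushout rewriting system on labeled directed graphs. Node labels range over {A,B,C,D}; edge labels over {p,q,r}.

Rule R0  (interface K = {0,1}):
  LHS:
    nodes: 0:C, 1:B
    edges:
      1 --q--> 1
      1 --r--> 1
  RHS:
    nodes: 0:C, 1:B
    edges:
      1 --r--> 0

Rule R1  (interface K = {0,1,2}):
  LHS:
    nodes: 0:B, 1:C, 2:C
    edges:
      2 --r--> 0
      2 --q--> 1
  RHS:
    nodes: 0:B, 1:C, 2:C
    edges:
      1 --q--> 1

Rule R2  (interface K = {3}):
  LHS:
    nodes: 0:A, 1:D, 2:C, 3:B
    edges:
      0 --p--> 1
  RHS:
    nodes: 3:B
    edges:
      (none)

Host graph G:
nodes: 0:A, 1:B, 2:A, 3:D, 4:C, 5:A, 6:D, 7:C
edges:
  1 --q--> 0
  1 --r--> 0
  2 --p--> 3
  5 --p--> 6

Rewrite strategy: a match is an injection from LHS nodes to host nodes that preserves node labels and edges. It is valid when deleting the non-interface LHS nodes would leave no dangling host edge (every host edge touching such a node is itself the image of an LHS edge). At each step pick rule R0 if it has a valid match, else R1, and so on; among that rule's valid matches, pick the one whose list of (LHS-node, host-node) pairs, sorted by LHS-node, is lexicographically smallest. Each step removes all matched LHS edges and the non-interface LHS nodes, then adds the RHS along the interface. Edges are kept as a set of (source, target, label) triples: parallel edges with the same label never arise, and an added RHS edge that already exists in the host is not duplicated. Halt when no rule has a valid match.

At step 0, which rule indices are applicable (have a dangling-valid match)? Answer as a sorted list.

R0: no valid match — LHS pattern not found
R1: no valid match — LHS pattern not found
R2: 4 valid matches — {0↦2, 1↦3, 2↦4, 3↦1}, {0↦2, 1↦3, 2↦7, 3↦1}, {0↦5, 1↦6, 2↦4, 3↦1} (+1 more)

Answer: [R2]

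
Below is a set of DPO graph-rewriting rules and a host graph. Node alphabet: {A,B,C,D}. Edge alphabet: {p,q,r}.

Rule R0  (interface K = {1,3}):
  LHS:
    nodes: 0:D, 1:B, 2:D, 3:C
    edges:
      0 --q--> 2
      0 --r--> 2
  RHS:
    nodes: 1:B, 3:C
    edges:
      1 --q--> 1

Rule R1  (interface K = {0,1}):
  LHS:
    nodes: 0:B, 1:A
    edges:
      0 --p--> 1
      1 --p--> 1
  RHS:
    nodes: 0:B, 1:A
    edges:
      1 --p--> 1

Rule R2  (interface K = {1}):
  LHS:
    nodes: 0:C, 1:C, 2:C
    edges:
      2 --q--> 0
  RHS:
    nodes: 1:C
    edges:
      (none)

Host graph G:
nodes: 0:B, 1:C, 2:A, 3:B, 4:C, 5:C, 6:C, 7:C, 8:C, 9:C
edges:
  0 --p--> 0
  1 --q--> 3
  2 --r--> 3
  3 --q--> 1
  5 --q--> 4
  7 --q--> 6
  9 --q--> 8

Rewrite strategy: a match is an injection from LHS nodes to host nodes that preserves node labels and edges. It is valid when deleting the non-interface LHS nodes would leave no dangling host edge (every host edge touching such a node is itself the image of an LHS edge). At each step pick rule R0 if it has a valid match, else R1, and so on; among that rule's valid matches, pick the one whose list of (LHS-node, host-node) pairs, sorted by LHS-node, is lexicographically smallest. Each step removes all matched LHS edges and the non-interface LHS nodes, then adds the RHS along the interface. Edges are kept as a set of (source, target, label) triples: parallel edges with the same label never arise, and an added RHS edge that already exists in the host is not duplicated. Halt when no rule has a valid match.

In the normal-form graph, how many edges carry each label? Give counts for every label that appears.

Answer: p:1 q:2 r:1

Rewrite trace:
initial: |V|=10 |E|=7  E = 0-p->0 1-q->3 2-r->3 3-q->1 5-q->4 7-q->6 9-q->8
step 1: apply R2 at {0↦4, 1↦1, 2↦5}  → |V|=8 |E|=6  E = 0-p->0 1-q->3 2-r->3 3-q->1 7-q->6 9-q->8
step 2: apply R2 at {0↦6, 1↦1, 2↦7}  → |V|=6 |E|=5  E = 0-p->0 1-q->3 2-r->3 3-q->1 9-q->8
step 3: apply R2 at {0↦8, 1↦1, 2↦9}  → |V|=4 |E|=4  E = 0-p->0 1-q->3 2-r->3 3-q->1
final graph: no rule applies after step 3
NF edges: [(0, 0, 'p'), (1, 3, 'q'), (2, 3, 'r'), (3, 1, 'q')]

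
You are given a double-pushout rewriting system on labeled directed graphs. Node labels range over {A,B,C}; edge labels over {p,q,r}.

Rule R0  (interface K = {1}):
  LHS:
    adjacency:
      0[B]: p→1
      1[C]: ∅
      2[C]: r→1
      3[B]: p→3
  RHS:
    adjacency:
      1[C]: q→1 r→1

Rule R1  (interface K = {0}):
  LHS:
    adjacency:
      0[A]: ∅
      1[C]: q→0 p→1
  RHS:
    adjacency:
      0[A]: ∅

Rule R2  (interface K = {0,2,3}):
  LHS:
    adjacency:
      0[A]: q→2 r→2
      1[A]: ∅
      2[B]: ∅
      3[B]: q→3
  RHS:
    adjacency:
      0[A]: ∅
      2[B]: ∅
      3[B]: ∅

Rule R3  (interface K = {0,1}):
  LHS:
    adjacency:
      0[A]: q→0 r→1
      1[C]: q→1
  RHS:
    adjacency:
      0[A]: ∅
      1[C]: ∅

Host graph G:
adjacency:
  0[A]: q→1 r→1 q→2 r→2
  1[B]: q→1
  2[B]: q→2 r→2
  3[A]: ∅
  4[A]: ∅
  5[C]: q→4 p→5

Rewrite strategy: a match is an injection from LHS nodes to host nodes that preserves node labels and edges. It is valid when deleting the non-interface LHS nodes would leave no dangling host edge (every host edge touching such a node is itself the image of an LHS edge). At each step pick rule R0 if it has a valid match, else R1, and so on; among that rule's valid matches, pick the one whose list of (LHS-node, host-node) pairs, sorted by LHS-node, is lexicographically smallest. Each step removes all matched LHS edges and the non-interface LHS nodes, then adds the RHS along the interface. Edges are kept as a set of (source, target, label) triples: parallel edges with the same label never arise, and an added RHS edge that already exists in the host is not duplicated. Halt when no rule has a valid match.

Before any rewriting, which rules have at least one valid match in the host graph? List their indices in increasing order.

R0: no valid match — LHS pattern not found
R1: 1 valid match — {0↦4, 1↦5}
R2: 2 valid matches — {0↦0, 1↦3, 2↦1, 3↦2}, {0↦0, 1↦3, 2↦2, 3↦1}
R3: no valid match — LHS pattern not found

Answer: [R1,R2]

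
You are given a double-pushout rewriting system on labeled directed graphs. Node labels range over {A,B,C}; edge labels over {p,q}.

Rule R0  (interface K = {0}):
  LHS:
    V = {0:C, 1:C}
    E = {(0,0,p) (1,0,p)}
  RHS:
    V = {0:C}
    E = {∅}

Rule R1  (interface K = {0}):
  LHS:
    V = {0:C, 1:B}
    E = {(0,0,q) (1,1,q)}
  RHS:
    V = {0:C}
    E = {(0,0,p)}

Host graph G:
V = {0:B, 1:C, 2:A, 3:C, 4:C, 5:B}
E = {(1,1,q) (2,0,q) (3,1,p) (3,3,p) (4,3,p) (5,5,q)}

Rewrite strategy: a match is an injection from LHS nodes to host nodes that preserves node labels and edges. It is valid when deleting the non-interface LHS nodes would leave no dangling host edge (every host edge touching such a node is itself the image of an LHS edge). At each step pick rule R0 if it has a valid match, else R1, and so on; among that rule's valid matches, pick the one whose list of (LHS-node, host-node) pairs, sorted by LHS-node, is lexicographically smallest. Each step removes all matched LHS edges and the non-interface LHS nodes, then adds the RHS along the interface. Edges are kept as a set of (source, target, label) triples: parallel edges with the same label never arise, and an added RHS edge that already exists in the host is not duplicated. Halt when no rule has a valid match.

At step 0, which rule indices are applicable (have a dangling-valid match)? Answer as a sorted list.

Answer: [R0,R1]

Steps:
R0: 1 valid match — {0↦3, 1↦4}
R1: 1 valid match — {0↦1, 1↦5}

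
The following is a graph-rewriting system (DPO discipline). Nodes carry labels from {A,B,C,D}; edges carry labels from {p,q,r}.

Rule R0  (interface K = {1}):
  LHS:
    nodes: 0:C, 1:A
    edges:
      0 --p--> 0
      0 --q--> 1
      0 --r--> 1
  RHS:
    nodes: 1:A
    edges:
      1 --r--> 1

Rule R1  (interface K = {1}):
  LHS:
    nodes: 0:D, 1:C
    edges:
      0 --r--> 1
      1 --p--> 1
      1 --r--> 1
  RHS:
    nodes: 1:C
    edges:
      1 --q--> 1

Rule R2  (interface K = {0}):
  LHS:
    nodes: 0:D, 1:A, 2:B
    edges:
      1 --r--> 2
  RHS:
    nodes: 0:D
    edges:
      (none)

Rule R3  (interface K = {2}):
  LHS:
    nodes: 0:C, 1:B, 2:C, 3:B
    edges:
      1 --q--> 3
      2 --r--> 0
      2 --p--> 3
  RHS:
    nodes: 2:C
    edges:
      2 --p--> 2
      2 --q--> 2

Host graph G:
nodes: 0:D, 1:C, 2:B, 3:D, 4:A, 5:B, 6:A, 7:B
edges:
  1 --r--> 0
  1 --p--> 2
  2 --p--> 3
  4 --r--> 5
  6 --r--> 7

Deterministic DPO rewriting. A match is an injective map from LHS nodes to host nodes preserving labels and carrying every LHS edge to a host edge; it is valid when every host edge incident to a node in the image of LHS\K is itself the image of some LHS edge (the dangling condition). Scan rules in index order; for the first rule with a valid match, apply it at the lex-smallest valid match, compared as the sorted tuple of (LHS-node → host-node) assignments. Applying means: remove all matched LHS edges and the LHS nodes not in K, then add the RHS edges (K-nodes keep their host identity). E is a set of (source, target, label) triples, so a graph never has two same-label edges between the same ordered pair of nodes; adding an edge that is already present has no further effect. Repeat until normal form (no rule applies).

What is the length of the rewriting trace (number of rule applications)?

Answer: 2

Derivation:
[0] host  ⇒  8 nodes, 5 edges  {1-r->0 1-p->2 2-p->3 4-r->5 6-r->7}
[1] R2 @ {0↦0, 1↦4, 2↦5}  ⇒  6 nodes, 4 edges  {1-r->0 1-p->2 2-p->3 6-r->7}
[2] R2 @ {0↦0, 1↦6, 2↦7}  ⇒  4 nodes, 3 edges  {1-r->0 1-p->2 2-p->3}
halt: no rule applies after step 2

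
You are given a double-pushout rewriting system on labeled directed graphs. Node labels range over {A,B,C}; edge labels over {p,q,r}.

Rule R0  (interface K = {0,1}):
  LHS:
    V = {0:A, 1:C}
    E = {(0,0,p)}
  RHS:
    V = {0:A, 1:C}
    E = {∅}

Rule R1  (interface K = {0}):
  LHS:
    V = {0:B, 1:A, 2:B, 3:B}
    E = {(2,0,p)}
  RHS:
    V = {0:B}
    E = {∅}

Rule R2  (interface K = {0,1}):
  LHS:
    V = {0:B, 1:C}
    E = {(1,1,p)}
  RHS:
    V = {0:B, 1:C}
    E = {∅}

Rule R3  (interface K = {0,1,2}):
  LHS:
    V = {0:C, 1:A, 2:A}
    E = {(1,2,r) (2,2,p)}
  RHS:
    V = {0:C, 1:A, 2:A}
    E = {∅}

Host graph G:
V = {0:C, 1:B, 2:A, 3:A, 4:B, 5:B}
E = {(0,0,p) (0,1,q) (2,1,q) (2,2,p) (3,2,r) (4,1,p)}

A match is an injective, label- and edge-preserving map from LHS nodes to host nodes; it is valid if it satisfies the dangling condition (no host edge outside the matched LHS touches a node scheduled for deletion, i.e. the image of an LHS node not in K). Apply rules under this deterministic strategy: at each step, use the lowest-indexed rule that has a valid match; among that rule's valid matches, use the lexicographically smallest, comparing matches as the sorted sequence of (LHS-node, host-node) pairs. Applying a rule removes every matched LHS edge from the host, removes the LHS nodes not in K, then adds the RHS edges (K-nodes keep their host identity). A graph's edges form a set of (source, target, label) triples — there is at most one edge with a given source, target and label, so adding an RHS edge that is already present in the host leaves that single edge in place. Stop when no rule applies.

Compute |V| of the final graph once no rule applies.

[0] host  ⇒  6 nodes, 6 edges  {0-p->0 0-q->1 2-q->1 2-p->2 3-r->2 4-p->1}
[1] R0 @ {0↦2, 1↦0}  ⇒  6 nodes, 5 edges  {0-p->0 0-q->1 2-q->1 3-r->2 4-p->1}
[2] R2 @ {0↦1, 1↦0}  ⇒  6 nodes, 4 edges  {0-q->1 2-q->1 3-r->2 4-p->1}
final graph: no rule applies after step 2
NF nodes: {0:C, 1:B, 2:A, 3:A, 4:B, 5:B}

Answer: 6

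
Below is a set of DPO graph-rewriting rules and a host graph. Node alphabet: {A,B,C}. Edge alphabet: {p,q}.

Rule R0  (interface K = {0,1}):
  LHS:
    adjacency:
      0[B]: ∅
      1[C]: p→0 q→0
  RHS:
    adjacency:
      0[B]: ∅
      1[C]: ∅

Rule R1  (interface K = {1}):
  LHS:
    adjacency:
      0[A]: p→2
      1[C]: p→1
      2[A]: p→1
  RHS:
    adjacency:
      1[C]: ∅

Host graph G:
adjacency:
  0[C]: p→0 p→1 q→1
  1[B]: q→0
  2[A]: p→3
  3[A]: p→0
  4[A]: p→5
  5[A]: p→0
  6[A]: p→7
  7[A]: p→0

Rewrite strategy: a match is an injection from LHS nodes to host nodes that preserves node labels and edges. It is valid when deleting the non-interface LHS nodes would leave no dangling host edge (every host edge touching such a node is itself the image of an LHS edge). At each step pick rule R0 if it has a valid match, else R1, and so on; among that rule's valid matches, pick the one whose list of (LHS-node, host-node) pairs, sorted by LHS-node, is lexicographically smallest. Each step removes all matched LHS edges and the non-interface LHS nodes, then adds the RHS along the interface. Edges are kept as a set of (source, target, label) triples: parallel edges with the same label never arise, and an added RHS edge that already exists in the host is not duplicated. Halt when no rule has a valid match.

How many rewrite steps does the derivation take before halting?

Answer: 2

Derivation:
initial: |V|=8 |E|=10  E = 0-p->0 0-p->1 0-q->1 1-q->0 2-p->3 3-p->0 4-p->5 5-p->0 6-p->7 7-p->0
step 1: apply R0 at {0↦1, 1↦0}  → |V|=8 |E|=8  E = 0-p->0 1-q->0 2-p->3 3-p->0 4-p->5 5-p->0 6-p->7 7-p->0
step 2: apply R1 at {0↦2, 1↦0, 2↦3}  → |V|=6 |E|=5  E = 1-q->0 4-p->5 5-p->0 6-p->7 7-p->0
halt: no rule applies after step 2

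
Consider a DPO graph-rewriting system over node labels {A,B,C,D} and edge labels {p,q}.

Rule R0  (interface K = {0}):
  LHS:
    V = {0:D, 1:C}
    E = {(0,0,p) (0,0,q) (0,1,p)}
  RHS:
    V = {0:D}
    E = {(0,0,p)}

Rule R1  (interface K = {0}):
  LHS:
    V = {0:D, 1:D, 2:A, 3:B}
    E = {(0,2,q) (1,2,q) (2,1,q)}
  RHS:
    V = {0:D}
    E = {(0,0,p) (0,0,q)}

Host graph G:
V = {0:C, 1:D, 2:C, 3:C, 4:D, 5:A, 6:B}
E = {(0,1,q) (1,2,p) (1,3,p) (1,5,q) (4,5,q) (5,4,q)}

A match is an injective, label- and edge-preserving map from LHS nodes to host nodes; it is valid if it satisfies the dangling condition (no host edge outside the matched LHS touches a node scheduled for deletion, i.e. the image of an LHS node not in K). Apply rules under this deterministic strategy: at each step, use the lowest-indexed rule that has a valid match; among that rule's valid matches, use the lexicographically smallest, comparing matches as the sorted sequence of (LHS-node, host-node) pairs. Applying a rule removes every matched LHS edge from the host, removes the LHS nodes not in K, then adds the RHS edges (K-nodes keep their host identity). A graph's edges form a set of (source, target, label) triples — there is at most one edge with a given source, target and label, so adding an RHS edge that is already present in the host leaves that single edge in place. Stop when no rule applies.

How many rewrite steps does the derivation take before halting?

Answer: 2

Derivation:
initial: |V|=7 |E|=6  E = 0-q->1 1-p->2 1-p->3 1-q->5 4-q->5 5-q->4
step 1: apply R1 at {0↦1, 1↦4, 2↦5, 3↦6}  → |V|=4 |E|=5  E = 0-q->1 1-p->1 1-q->1 1-p->2 1-p->3
step 2: apply R0 at {0↦1, 1↦2}  → |V|=3 |E|=3  E = 0-q->1 1-p->1 1-p->3
normal form: no rule applies after step 2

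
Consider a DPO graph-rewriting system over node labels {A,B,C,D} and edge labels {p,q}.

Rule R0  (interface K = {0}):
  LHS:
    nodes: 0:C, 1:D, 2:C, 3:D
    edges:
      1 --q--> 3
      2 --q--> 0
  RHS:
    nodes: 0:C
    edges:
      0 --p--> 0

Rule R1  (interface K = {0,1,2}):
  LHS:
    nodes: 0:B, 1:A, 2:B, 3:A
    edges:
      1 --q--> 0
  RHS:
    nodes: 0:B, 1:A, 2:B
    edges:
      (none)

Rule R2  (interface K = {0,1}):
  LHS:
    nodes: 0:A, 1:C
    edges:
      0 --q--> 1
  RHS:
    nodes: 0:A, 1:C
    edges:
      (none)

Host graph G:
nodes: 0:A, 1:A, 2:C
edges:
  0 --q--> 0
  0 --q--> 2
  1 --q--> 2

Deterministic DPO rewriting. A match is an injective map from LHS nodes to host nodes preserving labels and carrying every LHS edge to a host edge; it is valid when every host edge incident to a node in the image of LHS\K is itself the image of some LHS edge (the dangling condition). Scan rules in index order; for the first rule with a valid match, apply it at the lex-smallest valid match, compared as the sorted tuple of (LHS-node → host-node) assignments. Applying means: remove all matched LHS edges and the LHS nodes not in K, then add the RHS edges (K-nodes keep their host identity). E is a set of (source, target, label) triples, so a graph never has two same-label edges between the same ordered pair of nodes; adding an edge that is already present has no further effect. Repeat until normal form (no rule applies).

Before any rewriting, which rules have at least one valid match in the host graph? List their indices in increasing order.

Answer: [R2]

Steps:
R0: no valid match — LHS pattern not found
R1: no valid match — LHS pattern not found
R2: 2 valid matches — {0↦0, 1↦2}, {0↦1, 1↦2}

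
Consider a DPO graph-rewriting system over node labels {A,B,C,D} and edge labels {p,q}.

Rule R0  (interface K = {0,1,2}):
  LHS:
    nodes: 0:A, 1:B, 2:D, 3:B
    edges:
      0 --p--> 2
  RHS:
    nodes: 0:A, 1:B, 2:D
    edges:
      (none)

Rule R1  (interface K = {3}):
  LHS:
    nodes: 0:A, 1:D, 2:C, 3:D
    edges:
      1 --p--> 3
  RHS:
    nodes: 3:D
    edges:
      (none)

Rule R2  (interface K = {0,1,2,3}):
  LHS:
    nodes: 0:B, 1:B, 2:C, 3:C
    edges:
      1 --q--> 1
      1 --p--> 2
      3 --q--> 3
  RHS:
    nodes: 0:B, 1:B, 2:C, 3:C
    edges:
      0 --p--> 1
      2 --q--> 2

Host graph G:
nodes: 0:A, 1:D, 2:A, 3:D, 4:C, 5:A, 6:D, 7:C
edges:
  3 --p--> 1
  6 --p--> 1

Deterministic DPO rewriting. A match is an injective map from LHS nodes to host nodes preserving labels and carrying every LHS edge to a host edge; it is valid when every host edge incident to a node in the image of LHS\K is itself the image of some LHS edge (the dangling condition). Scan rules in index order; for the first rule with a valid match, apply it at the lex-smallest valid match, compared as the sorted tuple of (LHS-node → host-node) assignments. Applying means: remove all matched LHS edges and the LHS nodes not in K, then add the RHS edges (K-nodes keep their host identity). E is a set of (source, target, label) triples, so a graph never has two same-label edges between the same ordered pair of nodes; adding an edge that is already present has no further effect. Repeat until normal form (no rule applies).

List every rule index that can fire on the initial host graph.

R0: no valid match — LHS pattern not found
R1: 12 valid matches — {0↦0, 1↦3, 2↦4, 3↦1}, {0↦0, 1↦3, 2↦7, 3↦1}, {0↦0, 1↦6, 2↦4, 3↦1} (+9 more)
R2: no valid match — LHS pattern not found

Answer: [R1]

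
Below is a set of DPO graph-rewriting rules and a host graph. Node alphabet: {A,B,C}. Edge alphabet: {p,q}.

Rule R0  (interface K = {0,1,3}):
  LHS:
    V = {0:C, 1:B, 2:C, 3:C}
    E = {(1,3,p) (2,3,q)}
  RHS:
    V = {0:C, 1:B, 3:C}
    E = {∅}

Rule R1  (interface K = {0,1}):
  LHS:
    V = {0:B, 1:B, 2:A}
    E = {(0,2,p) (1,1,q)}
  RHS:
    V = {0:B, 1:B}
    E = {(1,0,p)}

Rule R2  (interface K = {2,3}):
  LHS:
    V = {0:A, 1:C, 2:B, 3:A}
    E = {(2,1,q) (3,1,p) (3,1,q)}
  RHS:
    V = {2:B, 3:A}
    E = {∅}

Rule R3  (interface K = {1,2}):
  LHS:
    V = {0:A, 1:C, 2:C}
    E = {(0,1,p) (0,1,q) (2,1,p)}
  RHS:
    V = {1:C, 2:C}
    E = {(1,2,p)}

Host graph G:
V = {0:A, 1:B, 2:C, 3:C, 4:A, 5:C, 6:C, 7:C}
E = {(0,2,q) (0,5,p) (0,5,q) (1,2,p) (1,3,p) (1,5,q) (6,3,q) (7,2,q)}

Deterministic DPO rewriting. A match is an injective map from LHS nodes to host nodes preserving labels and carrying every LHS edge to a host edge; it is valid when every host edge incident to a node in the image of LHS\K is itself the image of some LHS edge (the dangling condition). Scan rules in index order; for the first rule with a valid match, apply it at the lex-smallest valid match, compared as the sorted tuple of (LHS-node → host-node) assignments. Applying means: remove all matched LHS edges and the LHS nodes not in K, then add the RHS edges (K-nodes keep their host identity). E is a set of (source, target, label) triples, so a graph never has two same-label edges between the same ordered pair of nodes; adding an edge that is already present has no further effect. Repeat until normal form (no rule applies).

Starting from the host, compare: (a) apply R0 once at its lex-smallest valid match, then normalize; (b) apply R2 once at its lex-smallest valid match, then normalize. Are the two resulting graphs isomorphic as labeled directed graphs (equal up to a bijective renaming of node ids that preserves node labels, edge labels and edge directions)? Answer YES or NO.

branch R0-first: apply at {0↦2, 1↦1, 2↦6, 3↦3} → |E|=6, then 2 more step(s) → NF |V|=4 |E|=1 V={0:A, 1:B, 2:C, 3:C} E=0-q->2
branch R2-first: apply at {0↦4, 1↦5, 2↦1, 3↦0} → |E|=5, then 2 more step(s) → NF |V|=4 |E|=1 V={0:A, 1:B, 2:C, 3:C} E=0-q->2
graphs isomorphic (equal up to label-preserving node renaming)

Answer: YES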